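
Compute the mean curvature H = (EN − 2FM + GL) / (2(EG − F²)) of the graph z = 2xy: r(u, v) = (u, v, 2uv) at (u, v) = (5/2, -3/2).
H = 6*sqrt(35)/245

With E = 4*v^2 + 1, F = 4*u*v, G = 4*u^2 + 1, L = 0, M = 2/sqrt(4*u^2 + 4*v^2 + 1), N = 0, assemble
  H = (EN − 2FM + GL) / (2(EG − F²)) = -8*u*v/(4*u^2 + 4*v^2 + 1)^(3/2).
At (u, v) = (5/2, -3/2): H = 6*sqrt(35)/245.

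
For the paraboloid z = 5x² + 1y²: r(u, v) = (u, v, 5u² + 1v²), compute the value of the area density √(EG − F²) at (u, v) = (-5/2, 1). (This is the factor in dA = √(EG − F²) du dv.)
√(EG − F²)|_{(-5/2, 1)} = 3*sqrt(70)

E = 100*u^2 + 1, F = 20*u*v, G = 4*v^2 + 1, so EG − F² = 100*u^2 + 4*v^2 + 1. Taking the positive square root: √(EG − F²) = sqrt(100*u^2 + 4*v^2 + 1). At (u, v) = (-5/2, 1): 3*sqrt(70).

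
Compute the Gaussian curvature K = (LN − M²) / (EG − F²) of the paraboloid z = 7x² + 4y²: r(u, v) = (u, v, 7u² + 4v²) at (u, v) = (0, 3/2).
K = 112/21025

Coefficients of the first fundamental form: E = 196*u^2 + 1, F = 112*u*v, G = 64*v^2 + 1.
Coefficients of the second fundamental form: L = 14/sqrt(196*u^2 + 64*v^2 + 1), M = 0, N = 8/sqrt(196*u^2 + 64*v^2 + 1).
Assemble K = (LN − M²)/(EG − F²) = 112/(38416*u^4 + 25088*u^2*v^2 + 392*u^2 + 4096*v^4 + 128*v^2 + 1). At (u, v) = (0, 3/2): K = 112/21025.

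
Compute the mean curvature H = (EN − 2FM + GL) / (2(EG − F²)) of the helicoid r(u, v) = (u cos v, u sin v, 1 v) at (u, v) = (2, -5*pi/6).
H = 0

With E = 1, F = 0, G = u^2 + 1, L = 0, M = -1/sqrt(u^2 + 1), N = 0, assemble
  H = (EN − 2FM + GL) / (2(EG − F²)) = 0.
At (u, v) = (2, -5*pi/6): H = 0.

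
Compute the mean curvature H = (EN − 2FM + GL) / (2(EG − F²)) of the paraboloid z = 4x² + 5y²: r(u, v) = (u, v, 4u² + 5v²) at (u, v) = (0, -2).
H = 1609*sqrt(401)/160801

With E = 64*u^2 + 1, F = 80*u*v, G = 100*v^2 + 1, L = 8/sqrt(64*u^2 + 100*v^2 + 1), M = 0, N = 10/sqrt(64*u^2 + 100*v^2 + 1), assemble
  H = (EN − 2FM + GL) / (2(EG − F²)) = (320*u^2 + 400*v^2 + 9)/(64*u^2 + 100*v^2 + 1)^(3/2).
At (u, v) = (0, -2): H = 1609*sqrt(401)/160801.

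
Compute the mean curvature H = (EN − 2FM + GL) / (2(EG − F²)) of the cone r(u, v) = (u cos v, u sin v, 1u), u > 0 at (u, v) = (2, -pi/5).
H = sqrt(2)/8

With E = 2, F = 0, G = u^2, L = 0, M = 0, N = sqrt(2)*u^2/(2*Abs(u)), assemble
  H = (EN − 2FM + GL) / (2(EG − F²)) = sqrt(2)/(4*Abs(u)).
At (u, v) = (2, -pi/5): H = sqrt(2)/8.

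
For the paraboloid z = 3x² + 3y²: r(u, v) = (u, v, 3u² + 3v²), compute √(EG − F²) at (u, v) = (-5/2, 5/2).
√(EG − F²)|_{(-5/2, 5/2)} = sqrt(451)

E = 36*u^2 + 1, F = 36*u*v, G = 36*v^2 + 1; EG − F² = 36*u^2 + 36*v^2 + 1; √(EG − F²) = sqrt(36*u^2 + 36*v^2 + 1). At the given point: sqrt(451).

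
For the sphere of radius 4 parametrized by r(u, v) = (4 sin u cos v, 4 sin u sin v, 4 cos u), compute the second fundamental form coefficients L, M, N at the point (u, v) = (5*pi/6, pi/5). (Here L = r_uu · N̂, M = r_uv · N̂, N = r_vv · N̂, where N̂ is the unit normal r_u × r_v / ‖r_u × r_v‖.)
L = -4;  M = 0;  N = -1

Compute the unit normal N̂(u, v) = (sin(u)^2*cos(v)/Abs(sin(u)), sin(u)^2*sin(v)/Abs(sin(u)), sin(2*u)/(2*Abs(sin(u)))), and the second partials r_uu, r_uv, r_vv. Take dot products:
  L(u, v) = r_uu · N̂ = -4*sin(u)/Abs(sin(u)),
  M(u, v) = r_uv · N̂ = 0,
  N(u, v) = r_vv · N̂ = -4*sin(u)^3/Abs(sin(u)).
Evaluating at (u, v) = (5*pi/6, pi/5):
  L = -4, M = 0, N = -1.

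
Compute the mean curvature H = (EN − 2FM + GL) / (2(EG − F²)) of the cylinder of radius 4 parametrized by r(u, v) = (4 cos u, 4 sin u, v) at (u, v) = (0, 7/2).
H = -1/8

With E = 16, F = 0, G = 1, L = -4, M = 0, N = 0, assemble
  H = (EN − 2FM + GL) / (2(EG − F²)) = -1/8.
At (u, v) = (0, 7/2): H = -1/8.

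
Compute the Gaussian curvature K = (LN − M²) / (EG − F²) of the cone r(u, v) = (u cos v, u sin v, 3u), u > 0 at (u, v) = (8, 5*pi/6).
K = 0

Coefficients of the first fundamental form: E = 10, F = 0, G = u^2.
Coefficients of the second fundamental form: L = 0, M = 0, N = 3*sqrt(10)*u^2/(10*Abs(u)).
Assemble K = (LN − M²)/(EG − F²) = 0. At (u, v) = (8, 5*pi/6): K = 0.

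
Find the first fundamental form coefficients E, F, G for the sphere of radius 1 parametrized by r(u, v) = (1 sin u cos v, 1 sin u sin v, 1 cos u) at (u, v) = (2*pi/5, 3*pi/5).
E = 1;  F = 0;  G = sqrt(5)/8 + 5/8

Partials: r_u = (cos(u)*cos(v), sin(v)*cos(u), -sin(u)), r_v = (-sin(u)*sin(v), sin(u)*cos(v), 0). As functions of (u, v):
  E = r_u · r_u = 1,
  F = r_u · r_v = 0,
  G = r_v · r_v = sin(u)^2.
Evaluating at (u, v) = (2*pi/5, 3*pi/5): E = 1, F = 0, G = sqrt(5)/8 + 5/8.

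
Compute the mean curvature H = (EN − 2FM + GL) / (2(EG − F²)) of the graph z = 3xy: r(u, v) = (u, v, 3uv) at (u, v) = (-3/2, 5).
H = 324*sqrt(985)/194045

With E = 9*v^2 + 1, F = 9*u*v, G = 9*u^2 + 1, L = 0, M = 3/sqrt(9*u^2 + 9*v^2 + 1), N = 0, assemble
  H = (EN − 2FM + GL) / (2(EG − F²)) = -27*u*v/(9*u^2 + 9*v^2 + 1)^(3/2).
At (u, v) = (-3/2, 5): H = 324*sqrt(985)/194045.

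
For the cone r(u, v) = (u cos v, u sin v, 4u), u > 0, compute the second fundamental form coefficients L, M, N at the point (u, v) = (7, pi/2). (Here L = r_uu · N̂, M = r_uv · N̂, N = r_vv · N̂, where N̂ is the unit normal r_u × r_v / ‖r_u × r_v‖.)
L = 0;  M = 0;  N = 28*sqrt(17)/17

Compute the unit normal N̂(u, v) = (-4*sqrt(17)*u*cos(v)/(17*Abs(u)), -4*sqrt(17)*u*sin(v)/(17*Abs(u)), sqrt(17)*u/(17*Abs(u))), and the second partials r_uu, r_uv, r_vv. Take dot products:
  L(u, v) = r_uu · N̂ = 0,
  M(u, v) = r_uv · N̂ = 0,
  N(u, v) = r_vv · N̂ = 4*sqrt(17)*u^2/(17*Abs(u)).
Evaluating at (u, v) = (7, pi/2):
  L = 0, M = 0, N = 28*sqrt(17)/17.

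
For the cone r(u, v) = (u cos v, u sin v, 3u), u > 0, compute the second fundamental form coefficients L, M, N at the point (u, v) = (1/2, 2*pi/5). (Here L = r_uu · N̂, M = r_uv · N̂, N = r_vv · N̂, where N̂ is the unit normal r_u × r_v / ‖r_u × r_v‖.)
L = 0;  M = 0;  N = 3*sqrt(10)/20

Compute the unit normal N̂(u, v) = (-3*sqrt(10)*u*cos(v)/(10*Abs(u)), -3*sqrt(10)*u*sin(v)/(10*Abs(u)), sqrt(10)*u/(10*Abs(u))), and the second partials r_uu, r_uv, r_vv. Take dot products:
  L(u, v) = r_uu · N̂ = 0,
  M(u, v) = r_uv · N̂ = 0,
  N(u, v) = r_vv · N̂ = 3*sqrt(10)*u^2/(10*Abs(u)).
Evaluating at (u, v) = (1/2, 2*pi/5):
  L = 0, M = 0, N = 3*sqrt(10)/20.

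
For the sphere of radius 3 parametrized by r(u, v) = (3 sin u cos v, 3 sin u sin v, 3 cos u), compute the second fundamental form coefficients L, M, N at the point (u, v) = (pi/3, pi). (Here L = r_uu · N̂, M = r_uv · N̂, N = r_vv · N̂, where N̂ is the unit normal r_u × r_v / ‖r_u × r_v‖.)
L = -3;  M = 0;  N = -9/4

Compute the unit normal N̂(u, v) = (sin(u)^2*cos(v)/Abs(sin(u)), sin(u)^2*sin(v)/Abs(sin(u)), sin(2*u)/(2*Abs(sin(u)))), and the second partials r_uu, r_uv, r_vv. Take dot products:
  L(u, v) = r_uu · N̂ = -3*sin(u)/Abs(sin(u)),
  M(u, v) = r_uv · N̂ = 0,
  N(u, v) = r_vv · N̂ = -3*sin(u)^3/Abs(sin(u)).
Evaluating at (u, v) = (pi/3, pi):
  L = -3, M = 0, N = -9/4.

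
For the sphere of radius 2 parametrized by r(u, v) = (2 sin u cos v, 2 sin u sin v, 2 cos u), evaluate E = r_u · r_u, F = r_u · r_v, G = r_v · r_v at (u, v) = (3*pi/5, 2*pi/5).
E = 4;  F = 0;  G = sqrt(5)/2 + 5/2

Partials: r_u = (2*cos(u)*cos(v), 2*sin(v)*cos(u), -2*sin(u)), r_v = (-2*sin(u)*sin(v), 2*sin(u)*cos(v), 0). As functions of (u, v):
  E = r_u · r_u = 4,
  F = r_u · r_v = 0,
  G = r_v · r_v = 4*sin(u)^2.
Evaluating at (u, v) = (3*pi/5, 2*pi/5): E = 4, F = 0, G = sqrt(5)/2 + 5/2.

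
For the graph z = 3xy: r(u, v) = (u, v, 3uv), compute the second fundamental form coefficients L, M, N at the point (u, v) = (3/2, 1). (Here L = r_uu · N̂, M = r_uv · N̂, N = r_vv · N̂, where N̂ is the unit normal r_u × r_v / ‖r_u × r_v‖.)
L = 0;  M = 6/11;  N = 0

Compute the unit normal N̂(u, v) = (-3*v/sqrt(9*u^2 + 9*v^2 + 1), -3*u/sqrt(9*u^2 + 9*v^2 + 1), 1/sqrt(9*u^2 + 9*v^2 + 1)), and the second partials r_uu, r_uv, r_vv. Take dot products:
  L(u, v) = r_uu · N̂ = 0,
  M(u, v) = r_uv · N̂ = 3/sqrt(9*u^2 + 9*v^2 + 1),
  N(u, v) = r_vv · N̂ = 0.
Evaluating at (u, v) = (3/2, 1):
  L = 0, M = 6/11, N = 0.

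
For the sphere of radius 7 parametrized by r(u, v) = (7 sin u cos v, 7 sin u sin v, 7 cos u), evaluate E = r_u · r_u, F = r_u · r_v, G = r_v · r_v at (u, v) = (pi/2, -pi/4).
E = 49;  F = 0;  G = 49

Partials: r_u = (7*cos(u)*cos(v), 7*sin(v)*cos(u), -7*sin(u)), r_v = (-7*sin(u)*sin(v), 7*sin(u)*cos(v), 0). As functions of (u, v):
  E = r_u · r_u = 49,
  F = r_u · r_v = 0,
  G = r_v · r_v = 49*sin(u)^2.
Evaluating at (u, v) = (pi/2, -pi/4): E = 49, F = 0, G = 49.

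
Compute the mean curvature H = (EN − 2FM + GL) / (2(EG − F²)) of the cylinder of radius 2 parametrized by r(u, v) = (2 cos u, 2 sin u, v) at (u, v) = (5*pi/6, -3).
H = -1/4

With E = 4, F = 0, G = 1, L = -2, M = 0, N = 0, assemble
  H = (EN − 2FM + GL) / (2(EG − F²)) = -1/4.
At (u, v) = (5*pi/6, -3): H = -1/4.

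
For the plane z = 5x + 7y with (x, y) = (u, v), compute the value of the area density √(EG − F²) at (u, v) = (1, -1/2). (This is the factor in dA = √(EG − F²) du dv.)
√(EG − F²)|_{(1, -1/2)} = 5*sqrt(3)

E = 26, F = 35, G = 50, so EG − F² = 75. Taking the positive square root: √(EG − F²) = 5*sqrt(3). At (u, v) = (1, -1/2): 5*sqrt(3).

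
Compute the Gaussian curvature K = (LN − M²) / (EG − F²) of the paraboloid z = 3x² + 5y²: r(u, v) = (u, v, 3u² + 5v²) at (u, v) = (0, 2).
K = 60/160801

Coefficients of the first fundamental form: E = 36*u^2 + 1, F = 60*u*v, G = 100*v^2 + 1.
Coefficients of the second fundamental form: L = 6/sqrt(36*u^2 + 100*v^2 + 1), M = 0, N = 10/sqrt(36*u^2 + 100*v^2 + 1).
Assemble K = (LN − M²)/(EG − F²) = 60/(1296*u^4 + 7200*u^2*v^2 + 72*u^2 + 10000*v^4 + 200*v^2 + 1). At (u, v) = (0, 2): K = 60/160801.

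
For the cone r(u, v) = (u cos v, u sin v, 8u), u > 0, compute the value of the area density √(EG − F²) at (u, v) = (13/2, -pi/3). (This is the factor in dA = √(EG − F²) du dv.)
√(EG − F²)|_{(13/2, -pi/3)} = 13*sqrt(65)/2

E = 65, F = 0, G = u^2, so EG − F² = 65*u^2. Taking the positive square root: √(EG − F²) = sqrt(65)*Abs(u). At (u, v) = (13/2, -pi/3): 13*sqrt(65)/2.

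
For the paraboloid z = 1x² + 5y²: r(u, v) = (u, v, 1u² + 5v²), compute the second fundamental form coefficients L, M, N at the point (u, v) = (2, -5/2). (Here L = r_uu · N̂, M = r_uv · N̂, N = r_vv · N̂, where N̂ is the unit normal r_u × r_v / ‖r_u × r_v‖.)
L = sqrt(642)/321;  M = 0;  N = 5*sqrt(642)/321

Compute the unit normal N̂(u, v) = (-2*u/sqrt(4*u^2 + 100*v^2 + 1), -10*v/sqrt(4*u^2 + 100*v^2 + 1), 1/sqrt(4*u^2 + 100*v^2 + 1)), and the second partials r_uu, r_uv, r_vv. Take dot products:
  L(u, v) = r_uu · N̂ = 2/sqrt(4*u^2 + 100*v^2 + 1),
  M(u, v) = r_uv · N̂ = 0,
  N(u, v) = r_vv · N̂ = 10/sqrt(4*u^2 + 100*v^2 + 1).
Evaluating at (u, v) = (2, -5/2):
  L = sqrt(642)/321, M = 0, N = 5*sqrt(642)/321.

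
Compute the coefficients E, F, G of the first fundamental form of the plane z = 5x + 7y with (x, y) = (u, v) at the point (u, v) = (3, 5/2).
E = 26;  F = 35;  G = 50

Partials: r_u = (1, 0, 5), r_v = (0, 1, 7). As functions of (u, v):
  E = r_u · r_u = 26,
  F = r_u · r_v = 35,
  G = r_v · r_v = 50.
Evaluating at (u, v) = (3, 5/2): E = 26, F = 35, G = 50.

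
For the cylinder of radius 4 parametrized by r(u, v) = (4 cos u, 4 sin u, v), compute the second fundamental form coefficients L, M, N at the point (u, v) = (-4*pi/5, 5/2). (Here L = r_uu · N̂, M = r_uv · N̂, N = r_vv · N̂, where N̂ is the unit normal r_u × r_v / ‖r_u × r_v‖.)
L = -4;  M = 0;  N = 0

Compute the unit normal N̂(u, v) = (cos(u), sin(u), 0), and the second partials r_uu, r_uv, r_vv. Take dot products:
  L(u, v) = r_uu · N̂ = -4,
  M(u, v) = r_uv · N̂ = 0,
  N(u, v) = r_vv · N̂ = 0.
Evaluating at (u, v) = (-4*pi/5, 5/2):
  L = -4, M = 0, N = 0.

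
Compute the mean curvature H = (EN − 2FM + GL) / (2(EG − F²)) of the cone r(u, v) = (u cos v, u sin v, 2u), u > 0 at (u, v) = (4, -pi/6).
H = sqrt(5)/20

With E = 5, F = 0, G = u^2, L = 0, M = 0, N = 2*sqrt(5)*u^2/(5*Abs(u)), assemble
  H = (EN − 2FM + GL) / (2(EG − F²)) = sqrt(5)/(5*Abs(u)).
At (u, v) = (4, -pi/6): H = sqrt(5)/20.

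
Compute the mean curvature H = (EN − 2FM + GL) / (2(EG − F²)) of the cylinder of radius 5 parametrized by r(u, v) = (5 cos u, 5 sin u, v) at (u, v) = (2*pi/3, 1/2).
H = -1/10

With E = 25, F = 0, G = 1, L = -5, M = 0, N = 0, assemble
  H = (EN − 2FM + GL) / (2(EG − F²)) = -1/10.
At (u, v) = (2*pi/3, 1/2): H = -1/10.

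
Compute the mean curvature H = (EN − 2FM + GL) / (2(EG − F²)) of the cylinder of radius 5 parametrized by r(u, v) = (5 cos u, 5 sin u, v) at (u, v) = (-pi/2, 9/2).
H = -1/10

With E = 25, F = 0, G = 1, L = -5, M = 0, N = 0, assemble
  H = (EN − 2FM + GL) / (2(EG − F²)) = -1/10.
At (u, v) = (-pi/2, 9/2): H = -1/10.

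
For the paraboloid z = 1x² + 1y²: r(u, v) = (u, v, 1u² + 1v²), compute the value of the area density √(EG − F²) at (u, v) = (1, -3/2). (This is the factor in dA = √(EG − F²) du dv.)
√(EG − F²)|_{(1, -3/2)} = sqrt(14)

E = 4*u^2 + 1, F = 4*u*v, G = 4*v^2 + 1, so EG − F² = 4*u^2 + 4*v^2 + 1. Taking the positive square root: √(EG − F²) = sqrt(4*u^2 + 4*v^2 + 1). At (u, v) = (1, -3/2): sqrt(14).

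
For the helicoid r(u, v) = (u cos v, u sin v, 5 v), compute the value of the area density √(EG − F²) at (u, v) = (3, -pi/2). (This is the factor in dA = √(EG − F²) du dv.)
√(EG − F²)|_{(3, -pi/2)} = sqrt(34)

E = 1, F = 0, G = u^2 + 25, so EG − F² = u^2 + 25. Taking the positive square root: √(EG − F²) = sqrt(u^2 + 25). At (u, v) = (3, -pi/2): sqrt(34).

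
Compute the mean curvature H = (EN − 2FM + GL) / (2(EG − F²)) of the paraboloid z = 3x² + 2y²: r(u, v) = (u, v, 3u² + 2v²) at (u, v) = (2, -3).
H = 725/4913

With E = 36*u^2 + 1, F = 24*u*v, G = 16*v^2 + 1, L = 6/sqrt(36*u^2 + 16*v^2 + 1), M = 0, N = 4/sqrt(36*u^2 + 16*v^2 + 1), assemble
  H = (EN − 2FM + GL) / (2(EG − F²)) = (72*u^2 + 48*v^2 + 5)/(36*u^2 + 16*v^2 + 1)^(3/2).
At (u, v) = (2, -3): H = 725/4913.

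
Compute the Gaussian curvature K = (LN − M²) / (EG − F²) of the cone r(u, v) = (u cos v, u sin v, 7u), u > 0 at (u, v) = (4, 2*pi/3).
K = 0

Coefficients of the first fundamental form: E = 50, F = 0, G = u^2.
Coefficients of the second fundamental form: L = 0, M = 0, N = 7*sqrt(2)*u^2/(10*Abs(u)).
Assemble K = (LN − M²)/(EG − F²) = 0. At (u, v) = (4, 2*pi/3): K = 0.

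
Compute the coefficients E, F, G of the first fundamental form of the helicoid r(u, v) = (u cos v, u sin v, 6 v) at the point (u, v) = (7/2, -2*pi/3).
E = 1;  F = 0;  G = 193/4

Partials: r_u = (cos(v), sin(v), 0), r_v = (-u*sin(v), u*cos(v), 6). As functions of (u, v):
  E = r_u · r_u = 1,
  F = r_u · r_v = 0,
  G = r_v · r_v = u^2 + 36.
Evaluating at (u, v) = (7/2, -2*pi/3): E = 1, F = 0, G = 193/4.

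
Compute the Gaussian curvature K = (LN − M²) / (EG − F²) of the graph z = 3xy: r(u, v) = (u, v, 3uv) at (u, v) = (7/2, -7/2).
K = -36/196249

Coefficients of the first fundamental form: E = 9*v^2 + 1, F = 9*u*v, G = 9*u^2 + 1.
Coefficients of the second fundamental form: L = 0, M = 3/sqrt(9*u^2 + 9*v^2 + 1), N = 0.
Assemble K = (LN − M²)/(EG − F²) = -9/(81*u^4 + 162*u^2*v^2 + 18*u^2 + 81*v^4 + 18*v^2 + 1). At (u, v) = (7/2, -7/2): K = -36/196249.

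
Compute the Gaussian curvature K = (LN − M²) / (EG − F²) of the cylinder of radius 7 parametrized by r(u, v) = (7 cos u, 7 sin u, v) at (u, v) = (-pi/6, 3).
K = 0

Coefficients of the first fundamental form: E = 49, F = 0, G = 1.
Coefficients of the second fundamental form: L = -7, M = 0, N = 0.
Assemble K = (LN − M²)/(EG − F²) = 0. At (u, v) = (-pi/6, 3): K = 0.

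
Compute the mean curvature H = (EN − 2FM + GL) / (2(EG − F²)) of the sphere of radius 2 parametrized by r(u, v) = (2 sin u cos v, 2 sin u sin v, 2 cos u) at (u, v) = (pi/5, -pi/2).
H = -1/2

With E = 4, F = 0, G = 4*sin(u)^2, L = -2*sin(u)/Abs(sin(u)), M = 0, N = -2*sin(u)^3/Abs(sin(u)), assemble
  H = (EN − 2FM + GL) / (2(EG − F²)) = -sin(u)/(2*Abs(sin(u))).
At (u, v) = (pi/5, -pi/2): H = -1/2.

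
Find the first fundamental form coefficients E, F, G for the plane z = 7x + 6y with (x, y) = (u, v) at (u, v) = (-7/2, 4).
E = 50;  F = 42;  G = 37

Partials: r_u = (1, 0, 7), r_v = (0, 1, 6). As functions of (u, v):
  E = r_u · r_u = 50,
  F = r_u · r_v = 42,
  G = r_v · r_v = 37.
Evaluating at (u, v) = (-7/2, 4): E = 50, F = 42, G = 37.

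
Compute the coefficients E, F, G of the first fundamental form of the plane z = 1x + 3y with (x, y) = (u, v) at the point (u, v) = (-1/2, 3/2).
E = 2;  F = 3;  G = 10

Partials: r_u = (1, 0, 1), r_v = (0, 1, 3). As functions of (u, v):
  E = r_u · r_u = 2,
  F = r_u · r_v = 3,
  G = r_v · r_v = 10.
Evaluating at (u, v) = (-1/2, 3/2): E = 2, F = 3, G = 10.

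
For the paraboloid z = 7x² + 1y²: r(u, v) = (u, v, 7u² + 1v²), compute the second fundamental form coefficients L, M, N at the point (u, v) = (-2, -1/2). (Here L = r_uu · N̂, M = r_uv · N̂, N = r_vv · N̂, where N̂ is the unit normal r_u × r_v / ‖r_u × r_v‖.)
L = 7*sqrt(786)/393;  M = 0;  N = sqrt(786)/393

Compute the unit normal N̂(u, v) = (-14*u/sqrt(196*u^2 + 4*v^2 + 1), -2*v/sqrt(196*u^2 + 4*v^2 + 1), 1/sqrt(196*u^2 + 4*v^2 + 1)), and the second partials r_uu, r_uv, r_vv. Take dot products:
  L(u, v) = r_uu · N̂ = 14/sqrt(196*u^2 + 4*v^2 + 1),
  M(u, v) = r_uv · N̂ = 0,
  N(u, v) = r_vv · N̂ = 2/sqrt(196*u^2 + 4*v^2 + 1).
Evaluating at (u, v) = (-2, -1/2):
  L = 7*sqrt(786)/393, M = 0, N = sqrt(786)/393.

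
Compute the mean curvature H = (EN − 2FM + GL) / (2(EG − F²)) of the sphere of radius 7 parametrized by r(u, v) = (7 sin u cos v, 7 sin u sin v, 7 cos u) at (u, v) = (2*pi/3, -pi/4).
H = -1/7

With E = 49, F = 0, G = 49*sin(u)^2, L = -7*sin(u)/Abs(sin(u)), M = 0, N = -7*sin(u)^3/Abs(sin(u)), assemble
  H = (EN − 2FM + GL) / (2(EG − F²)) = -sin(u)/(7*Abs(sin(u))).
At (u, v) = (2*pi/3, -pi/4): H = -1/7.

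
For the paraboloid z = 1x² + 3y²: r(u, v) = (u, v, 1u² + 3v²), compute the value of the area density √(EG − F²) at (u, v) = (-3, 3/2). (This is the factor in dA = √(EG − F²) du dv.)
√(EG − F²)|_{(-3, 3/2)} = sqrt(118)

E = 4*u^2 + 1, F = 12*u*v, G = 36*v^2 + 1, so EG − F² = 4*u^2 + 36*v^2 + 1. Taking the positive square root: √(EG − F²) = sqrt(4*u^2 + 36*v^2 + 1). At (u, v) = (-3, 3/2): sqrt(118).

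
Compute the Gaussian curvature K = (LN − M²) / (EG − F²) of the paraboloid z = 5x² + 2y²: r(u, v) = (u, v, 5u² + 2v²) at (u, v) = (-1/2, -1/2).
K = 2/45

Coefficients of the first fundamental form: E = 100*u^2 + 1, F = 40*u*v, G = 16*v^2 + 1.
Coefficients of the second fundamental form: L = 10/sqrt(100*u^2 + 16*v^2 + 1), M = 0, N = 4/sqrt(100*u^2 + 16*v^2 + 1).
Assemble K = (LN − M²)/(EG − F²) = 40/(10000*u^4 + 3200*u^2*v^2 + 200*u^2 + 256*v^4 + 32*v^2 + 1). At (u, v) = (-1/2, -1/2): K = 2/45.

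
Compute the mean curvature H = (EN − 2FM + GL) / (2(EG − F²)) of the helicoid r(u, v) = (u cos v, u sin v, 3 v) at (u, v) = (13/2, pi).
H = 0

With E = 1, F = 0, G = u^2 + 9, L = 0, M = -3/sqrt(u^2 + 9), N = 0, assemble
  H = (EN − 2FM + GL) / (2(EG − F²)) = 0.
At (u, v) = (13/2, pi): H = 0.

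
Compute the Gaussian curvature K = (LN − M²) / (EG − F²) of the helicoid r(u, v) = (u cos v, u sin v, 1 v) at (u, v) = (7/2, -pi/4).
K = -16/2809

Coefficients of the first fundamental form: E = 1, F = 0, G = u^2 + 1.
Coefficients of the second fundamental form: L = 0, M = -1/sqrt(u^2 + 1), N = 0.
Assemble K = (LN − M²)/(EG − F²) = -1/(u^2 + 1)^2. At (u, v) = (7/2, -pi/4): K = -16/2809.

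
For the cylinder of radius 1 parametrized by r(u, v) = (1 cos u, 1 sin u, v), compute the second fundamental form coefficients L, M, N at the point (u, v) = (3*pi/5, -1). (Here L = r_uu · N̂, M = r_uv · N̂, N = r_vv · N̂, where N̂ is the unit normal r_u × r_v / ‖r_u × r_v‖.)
L = -1;  M = 0;  N = 0

Compute the unit normal N̂(u, v) = (cos(u), sin(u), 0), and the second partials r_uu, r_uv, r_vv. Take dot products:
  L(u, v) = r_uu · N̂ = -1,
  M(u, v) = r_uv · N̂ = 0,
  N(u, v) = r_vv · N̂ = 0.
Evaluating at (u, v) = (3*pi/5, -1):
  L = -1, M = 0, N = 0.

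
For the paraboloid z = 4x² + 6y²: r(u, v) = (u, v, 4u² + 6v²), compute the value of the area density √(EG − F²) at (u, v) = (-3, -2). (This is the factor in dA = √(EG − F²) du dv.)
√(EG − F²)|_{(-3, -2)} = sqrt(1153)

E = 64*u^2 + 1, F = 96*u*v, G = 144*v^2 + 1, so EG − F² = 64*u^2 + 144*v^2 + 1. Taking the positive square root: √(EG − F²) = sqrt(64*u^2 + 144*v^2 + 1). At (u, v) = (-3, -2): sqrt(1153).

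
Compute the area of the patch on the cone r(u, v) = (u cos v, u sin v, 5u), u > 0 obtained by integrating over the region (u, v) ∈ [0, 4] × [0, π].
Area = 8*sqrt(26)*pi

Area = ∫∫ √(EG − F²) du dv with √(EG − F²) = sqrt(26)*Abs(u). Integrating over [0, 4] × [0, π] gives 8*sqrt(26)*pi.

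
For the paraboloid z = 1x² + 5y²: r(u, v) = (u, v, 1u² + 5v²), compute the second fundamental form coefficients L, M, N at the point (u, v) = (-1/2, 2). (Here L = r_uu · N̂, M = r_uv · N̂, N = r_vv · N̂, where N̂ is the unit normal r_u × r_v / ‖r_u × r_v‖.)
L = sqrt(402)/201;  M = 0;  N = 5*sqrt(402)/201

Compute the unit normal N̂(u, v) = (-2*u/sqrt(4*u^2 + 100*v^2 + 1), -10*v/sqrt(4*u^2 + 100*v^2 + 1), 1/sqrt(4*u^2 + 100*v^2 + 1)), and the second partials r_uu, r_uv, r_vv. Take dot products:
  L(u, v) = r_uu · N̂ = 2/sqrt(4*u^2 + 100*v^2 + 1),
  M(u, v) = r_uv · N̂ = 0,
  N(u, v) = r_vv · N̂ = 10/sqrt(4*u^2 + 100*v^2 + 1).
Evaluating at (u, v) = (-1/2, 2):
  L = sqrt(402)/201, M = 0, N = 5*sqrt(402)/201.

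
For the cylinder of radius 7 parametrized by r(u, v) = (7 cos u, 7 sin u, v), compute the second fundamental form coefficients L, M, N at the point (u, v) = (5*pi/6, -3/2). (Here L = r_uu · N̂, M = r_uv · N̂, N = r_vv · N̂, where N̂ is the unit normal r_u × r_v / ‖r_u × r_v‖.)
L = -7;  M = 0;  N = 0

Compute the unit normal N̂(u, v) = (cos(u), sin(u), 0), and the second partials r_uu, r_uv, r_vv. Take dot products:
  L(u, v) = r_uu · N̂ = -7,
  M(u, v) = r_uv · N̂ = 0,
  N(u, v) = r_vv · N̂ = 0.
Evaluating at (u, v) = (5*pi/6, -3/2):
  L = -7, M = 0, N = 0.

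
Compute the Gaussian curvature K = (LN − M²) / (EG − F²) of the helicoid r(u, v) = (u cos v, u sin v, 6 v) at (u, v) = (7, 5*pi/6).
K = -36/7225

Coefficients of the first fundamental form: E = 1, F = 0, G = u^2 + 36.
Coefficients of the second fundamental form: L = 0, M = -6/sqrt(u^2 + 36), N = 0.
Assemble K = (LN − M²)/(EG − F²) = -36/(u^2 + 36)^2. At (u, v) = (7, 5*pi/6): K = -36/7225.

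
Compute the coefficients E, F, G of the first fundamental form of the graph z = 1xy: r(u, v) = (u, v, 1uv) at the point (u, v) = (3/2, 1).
E = 2;  F = 3/2;  G = 13/4

Partials: r_u = (1, 0, v), r_v = (0, 1, u). As functions of (u, v):
  E = r_u · r_u = v^2 + 1,
  F = r_u · r_v = u*v,
  G = r_v · r_v = u^2 + 1.
Evaluating at (u, v) = (3/2, 1): E = 2, F = 3/2, G = 13/4.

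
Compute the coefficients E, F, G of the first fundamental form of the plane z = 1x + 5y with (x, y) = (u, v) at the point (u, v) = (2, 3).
E = 2;  F = 5;  G = 26

Partials: r_u = (1, 0, 1), r_v = (0, 1, 5). As functions of (u, v):
  E = r_u · r_u = 2,
  F = r_u · r_v = 5,
  G = r_v · r_v = 26.
Evaluating at (u, v) = (2, 3): E = 2, F = 5, G = 26.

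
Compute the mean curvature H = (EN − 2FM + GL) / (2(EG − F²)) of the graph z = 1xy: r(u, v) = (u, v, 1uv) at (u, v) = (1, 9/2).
H = -36*sqrt(89)/7921

With E = v^2 + 1, F = u*v, G = u^2 + 1, L = 0, M = 1/sqrt(u^2 + v^2 + 1), N = 0, assemble
  H = (EN − 2FM + GL) / (2(EG − F²)) = -u*v/(u^2 + v^2 + 1)^(3/2).
At (u, v) = (1, 9/2): H = -36*sqrt(89)/7921.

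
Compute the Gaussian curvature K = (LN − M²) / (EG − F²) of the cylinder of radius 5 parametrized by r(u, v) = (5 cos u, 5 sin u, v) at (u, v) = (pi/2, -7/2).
K = 0

Coefficients of the first fundamental form: E = 25, F = 0, G = 1.
Coefficients of the second fundamental form: L = -5, M = 0, N = 0.
Assemble K = (LN − M²)/(EG − F²) = 0. At (u, v) = (pi/2, -7/2): K = 0.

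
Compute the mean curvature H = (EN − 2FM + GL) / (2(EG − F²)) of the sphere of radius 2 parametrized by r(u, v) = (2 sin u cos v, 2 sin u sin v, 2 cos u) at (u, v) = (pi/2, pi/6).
H = -1/2

With E = 4, F = 0, G = 4*sin(u)^2, L = -2*sin(u)/Abs(sin(u)), M = 0, N = -2*sin(u)^3/Abs(sin(u)), assemble
  H = (EN − 2FM + GL) / (2(EG − F²)) = -sin(u)/(2*Abs(sin(u))).
At (u, v) = (pi/2, pi/6): H = -1/2.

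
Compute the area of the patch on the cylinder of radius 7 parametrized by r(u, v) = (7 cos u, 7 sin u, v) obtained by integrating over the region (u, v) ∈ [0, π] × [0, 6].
Area = 42*pi

Area = ∫∫ √(EG − F²) du dv with √(EG − F²) = 7. Integrating over [0, π] × [0, 6] gives 42*pi.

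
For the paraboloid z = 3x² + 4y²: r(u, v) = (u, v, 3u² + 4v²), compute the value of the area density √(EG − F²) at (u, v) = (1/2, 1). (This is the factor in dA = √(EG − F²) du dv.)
√(EG − F²)|_{(1/2, 1)} = sqrt(74)

E = 36*u^2 + 1, F = 48*u*v, G = 64*v^2 + 1, so EG − F² = 36*u^2 + 64*v^2 + 1. Taking the positive square root: √(EG − F²) = sqrt(36*u^2 + 64*v^2 + 1). At (u, v) = (1/2, 1): sqrt(74).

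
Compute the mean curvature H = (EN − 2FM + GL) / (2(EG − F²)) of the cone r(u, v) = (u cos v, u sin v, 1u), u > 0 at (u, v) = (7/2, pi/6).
H = sqrt(2)/14

With E = 2, F = 0, G = u^2, L = 0, M = 0, N = sqrt(2)*u^2/(2*Abs(u)), assemble
  H = (EN − 2FM + GL) / (2(EG − F²)) = sqrt(2)/(4*Abs(u)).
At (u, v) = (7/2, pi/6): H = sqrt(2)/14.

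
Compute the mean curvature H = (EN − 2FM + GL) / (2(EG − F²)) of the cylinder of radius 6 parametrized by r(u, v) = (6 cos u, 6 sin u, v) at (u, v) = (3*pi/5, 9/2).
H = -1/12

With E = 36, F = 0, G = 1, L = -6, M = 0, N = 0, assemble
  H = (EN − 2FM + GL) / (2(EG − F²)) = -1/12.
At (u, v) = (3*pi/5, 9/2): H = -1/12.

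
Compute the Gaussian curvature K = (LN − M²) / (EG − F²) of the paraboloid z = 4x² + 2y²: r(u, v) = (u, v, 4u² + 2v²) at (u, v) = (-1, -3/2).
K = 32/10201

Coefficients of the first fundamental form: E = 64*u^2 + 1, F = 32*u*v, G = 16*v^2 + 1.
Coefficients of the second fundamental form: L = 8/sqrt(64*u^2 + 16*v^2 + 1), M = 0, N = 4/sqrt(64*u^2 + 16*v^2 + 1).
Assemble K = (LN − M²)/(EG − F²) = 32/(4096*u^4 + 2048*u^2*v^2 + 128*u^2 + 256*v^4 + 32*v^2 + 1). At (u, v) = (-1, -3/2): K = 32/10201.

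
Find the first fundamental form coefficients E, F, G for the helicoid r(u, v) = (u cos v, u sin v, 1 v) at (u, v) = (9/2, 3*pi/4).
E = 1;  F = 0;  G = 85/4

Partials: r_u = (cos(v), sin(v), 0), r_v = (-u*sin(v), u*cos(v), 1). As functions of (u, v):
  E = r_u · r_u = 1,
  F = r_u · r_v = 0,
  G = r_v · r_v = u^2 + 1.
Evaluating at (u, v) = (9/2, 3*pi/4): E = 1, F = 0, G = 85/4.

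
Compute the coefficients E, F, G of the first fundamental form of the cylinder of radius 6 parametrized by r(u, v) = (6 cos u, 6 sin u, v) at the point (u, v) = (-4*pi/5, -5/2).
E = 36;  F = 0;  G = 1

Partials: r_u = (-6*sin(u), 6*cos(u), 0), r_v = (0, 0, 1). As functions of (u, v):
  E = r_u · r_u = 36,
  F = r_u · r_v = 0,
  G = r_v · r_v = 1.
Evaluating at (u, v) = (-4*pi/5, -5/2): E = 36, F = 0, G = 1.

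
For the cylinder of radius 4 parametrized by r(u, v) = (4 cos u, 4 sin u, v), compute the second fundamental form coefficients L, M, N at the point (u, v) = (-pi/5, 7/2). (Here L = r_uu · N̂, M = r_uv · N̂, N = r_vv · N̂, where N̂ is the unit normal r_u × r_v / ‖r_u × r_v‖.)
L = -4;  M = 0;  N = 0

Compute the unit normal N̂(u, v) = (cos(u), sin(u), 0), and the second partials r_uu, r_uv, r_vv. Take dot products:
  L(u, v) = r_uu · N̂ = -4,
  M(u, v) = r_uv · N̂ = 0,
  N(u, v) = r_vv · N̂ = 0.
Evaluating at (u, v) = (-pi/5, 7/2):
  L = -4, M = 0, N = 0.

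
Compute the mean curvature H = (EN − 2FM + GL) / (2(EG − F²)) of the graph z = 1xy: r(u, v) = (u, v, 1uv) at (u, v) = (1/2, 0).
H = 0

With E = v^2 + 1, F = u*v, G = u^2 + 1, L = 0, M = 1/sqrt(u^2 + v^2 + 1), N = 0, assemble
  H = (EN − 2FM + GL) / (2(EG − F²)) = -u*v/(u^2 + v^2 + 1)^(3/2).
At (u, v) = (1/2, 0): H = 0.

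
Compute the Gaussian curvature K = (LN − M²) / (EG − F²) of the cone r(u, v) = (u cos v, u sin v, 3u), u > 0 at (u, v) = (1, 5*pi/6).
K = 0

Coefficients of the first fundamental form: E = 10, F = 0, G = u^2.
Coefficients of the second fundamental form: L = 0, M = 0, N = 3*sqrt(10)*u^2/(10*Abs(u)).
Assemble K = (LN − M²)/(EG − F²) = 0. At (u, v) = (1, 5*pi/6): K = 0.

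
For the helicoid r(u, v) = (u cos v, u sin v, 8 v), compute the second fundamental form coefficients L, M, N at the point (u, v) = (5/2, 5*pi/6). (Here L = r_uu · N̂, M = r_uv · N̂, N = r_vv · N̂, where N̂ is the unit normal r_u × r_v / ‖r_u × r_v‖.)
L = 0;  M = -16*sqrt(281)/281;  N = 0

Compute the unit normal N̂(u, v) = (8*sin(v)/sqrt(u^2 + 64), -8*cos(v)/sqrt(u^2 + 64), u/sqrt(u^2 + 64)), and the second partials r_uu, r_uv, r_vv. Take dot products:
  L(u, v) = r_uu · N̂ = 0,
  M(u, v) = r_uv · N̂ = -8/sqrt(u^2 + 64),
  N(u, v) = r_vv · N̂ = 0.
Evaluating at (u, v) = (5/2, 5*pi/6):
  L = 0, M = -16*sqrt(281)/281, N = 0.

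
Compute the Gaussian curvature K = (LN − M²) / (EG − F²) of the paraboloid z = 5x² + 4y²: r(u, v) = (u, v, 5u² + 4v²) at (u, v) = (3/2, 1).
K = 4/4205

Coefficients of the first fundamental form: E = 100*u^2 + 1, F = 80*u*v, G = 64*v^2 + 1.
Coefficients of the second fundamental form: L = 10/sqrt(100*u^2 + 64*v^2 + 1), M = 0, N = 8/sqrt(100*u^2 + 64*v^2 + 1).
Assemble K = (LN − M²)/(EG − F²) = 80/(10000*u^4 + 12800*u^2*v^2 + 200*u^2 + 4096*v^4 + 128*v^2 + 1). At (u, v) = (3/2, 1): K = 4/4205.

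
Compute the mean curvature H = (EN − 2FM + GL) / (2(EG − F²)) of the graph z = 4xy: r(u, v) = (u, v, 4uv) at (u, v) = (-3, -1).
H = -192*sqrt(161)/25921

With E = 16*v^2 + 1, F = 16*u*v, G = 16*u^2 + 1, L = 0, M = 4/sqrt(16*u^2 + 16*v^2 + 1), N = 0, assemble
  H = (EN − 2FM + GL) / (2(EG − F²)) = -64*u*v/(16*u^2 + 16*v^2 + 1)^(3/2).
At (u, v) = (-3, -1): H = -192*sqrt(161)/25921.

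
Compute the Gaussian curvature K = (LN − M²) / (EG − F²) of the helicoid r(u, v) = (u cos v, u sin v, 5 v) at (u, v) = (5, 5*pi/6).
K = -1/100

Coefficients of the first fundamental form: E = 1, F = 0, G = u^2 + 25.
Coefficients of the second fundamental form: L = 0, M = -5/sqrt(u^2 + 25), N = 0.
Assemble K = (LN − M²)/(EG − F²) = -25/(u^2 + 25)^2. At (u, v) = (5, 5*pi/6): K = -1/100.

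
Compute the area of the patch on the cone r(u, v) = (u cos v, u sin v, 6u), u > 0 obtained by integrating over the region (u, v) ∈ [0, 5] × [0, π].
Area = 25*sqrt(37)*pi/2

Area = ∫∫ √(EG − F²) du dv with √(EG − F²) = sqrt(37)*Abs(u). Integrating over [0, 5] × [0, π] gives 25*sqrt(37)*pi/2.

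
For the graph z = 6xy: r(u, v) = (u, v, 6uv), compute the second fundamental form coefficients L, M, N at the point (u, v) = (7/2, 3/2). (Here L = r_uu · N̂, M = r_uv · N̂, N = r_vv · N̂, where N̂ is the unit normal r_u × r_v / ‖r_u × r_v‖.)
L = 0;  M = 6*sqrt(523)/523;  N = 0

Compute the unit normal N̂(u, v) = (-6*v/sqrt(36*u^2 + 36*v^2 + 1), -6*u/sqrt(36*u^2 + 36*v^2 + 1), 1/sqrt(36*u^2 + 36*v^2 + 1)), and the second partials r_uu, r_uv, r_vv. Take dot products:
  L(u, v) = r_uu · N̂ = 0,
  M(u, v) = r_uv · N̂ = 6/sqrt(36*u^2 + 36*v^2 + 1),
  N(u, v) = r_vv · N̂ = 0.
Evaluating at (u, v) = (7/2, 3/2):
  L = 0, M = 6*sqrt(523)/523, N = 0.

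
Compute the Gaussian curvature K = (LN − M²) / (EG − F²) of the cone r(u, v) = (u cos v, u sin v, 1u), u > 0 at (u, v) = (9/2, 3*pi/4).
K = 0

Coefficients of the first fundamental form: E = 2, F = 0, G = u^2.
Coefficients of the second fundamental form: L = 0, M = 0, N = sqrt(2)*u^2/(2*Abs(u)).
Assemble K = (LN − M²)/(EG − F²) = 0. At (u, v) = (9/2, 3*pi/4): K = 0.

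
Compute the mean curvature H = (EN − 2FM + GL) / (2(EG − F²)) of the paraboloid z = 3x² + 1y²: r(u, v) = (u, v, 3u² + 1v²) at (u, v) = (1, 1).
H = 52*sqrt(41)/1681

With E = 36*u^2 + 1, F = 12*u*v, G = 4*v^2 + 1, L = 6/sqrt(36*u^2 + 4*v^2 + 1), M = 0, N = 2/sqrt(36*u^2 + 4*v^2 + 1), assemble
  H = (EN − 2FM + GL) / (2(EG − F²)) = 4*(9*u^2 + 3*v^2 + 1)/(36*u^2 + 4*v^2 + 1)^(3/2).
At (u, v) = (1, 1): H = 52*sqrt(41)/1681.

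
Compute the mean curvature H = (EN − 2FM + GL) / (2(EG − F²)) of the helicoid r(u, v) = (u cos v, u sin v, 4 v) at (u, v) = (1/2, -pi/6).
H = 0

With E = 1, F = 0, G = u^2 + 16, L = 0, M = -4/sqrt(u^2 + 16), N = 0, assemble
  H = (EN − 2FM + GL) / (2(EG − F²)) = 0.
At (u, v) = (1/2, -pi/6): H = 0.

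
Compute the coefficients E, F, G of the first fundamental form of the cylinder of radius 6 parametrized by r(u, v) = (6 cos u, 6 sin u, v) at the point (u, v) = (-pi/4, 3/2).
E = 36;  F = 0;  G = 1

Partials: r_u = (-6*sin(u), 6*cos(u), 0), r_v = (0, 0, 1). As functions of (u, v):
  E = r_u · r_u = 36,
  F = r_u · r_v = 0,
  G = r_v · r_v = 1.
Evaluating at (u, v) = (-pi/4, 3/2): E = 36, F = 0, G = 1.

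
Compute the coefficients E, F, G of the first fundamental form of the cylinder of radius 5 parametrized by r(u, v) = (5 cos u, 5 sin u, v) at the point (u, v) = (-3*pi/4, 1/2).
E = 25;  F = 0;  G = 1

Partials: r_u = (-5*sin(u), 5*cos(u), 0), r_v = (0, 0, 1). As functions of (u, v):
  E = r_u · r_u = 25,
  F = r_u · r_v = 0,
  G = r_v · r_v = 1.
Evaluating at (u, v) = (-3*pi/4, 1/2): E = 25, F = 0, G = 1.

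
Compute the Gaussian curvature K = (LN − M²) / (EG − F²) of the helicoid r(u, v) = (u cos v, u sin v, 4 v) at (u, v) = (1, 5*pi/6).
K = -16/289

Coefficients of the first fundamental form: E = 1, F = 0, G = u^2 + 16.
Coefficients of the second fundamental form: L = 0, M = -4/sqrt(u^2 + 16), N = 0.
Assemble K = (LN − M²)/(EG − F²) = -16/(u^2 + 16)^2. At (u, v) = (1, 5*pi/6): K = -16/289.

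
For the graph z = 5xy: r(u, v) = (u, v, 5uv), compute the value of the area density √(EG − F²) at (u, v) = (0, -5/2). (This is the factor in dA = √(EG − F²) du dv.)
√(EG − F²)|_{(0, -5/2)} = sqrt(629)/2

E = 25*v^2 + 1, F = 25*u*v, G = 25*u^2 + 1, so EG − F² = 25*u^2 + 25*v^2 + 1. Taking the positive square root: √(EG − F²) = sqrt(25*u^2 + 25*v^2 + 1). At (u, v) = (0, -5/2): sqrt(629)/2.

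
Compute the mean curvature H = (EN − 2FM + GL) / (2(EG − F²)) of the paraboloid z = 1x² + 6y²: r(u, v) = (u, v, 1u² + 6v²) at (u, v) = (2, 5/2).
H = 1003*sqrt(917)/840889

With E = 4*u^2 + 1, F = 24*u*v, G = 144*v^2 + 1, L = 2/sqrt(4*u^2 + 144*v^2 + 1), M = 0, N = 12/sqrt(4*u^2 + 144*v^2 + 1), assemble
  H = (EN − 2FM + GL) / (2(EG − F²)) = (24*u^2 + 144*v^2 + 7)/(4*u^2 + 144*v^2 + 1)^(3/2).
At (u, v) = (2, 5/2): H = 1003*sqrt(917)/840889.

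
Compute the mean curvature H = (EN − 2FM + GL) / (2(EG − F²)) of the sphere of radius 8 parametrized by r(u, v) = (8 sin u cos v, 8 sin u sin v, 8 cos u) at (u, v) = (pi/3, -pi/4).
H = -1/8

With E = 64, F = 0, G = 64*sin(u)^2, L = -8*sin(u)/Abs(sin(u)), M = 0, N = -8*sin(u)^3/Abs(sin(u)), assemble
  H = (EN − 2FM + GL) / (2(EG − F²)) = -sin(u)/(8*Abs(sin(u))).
At (u, v) = (pi/3, -pi/4): H = -1/8.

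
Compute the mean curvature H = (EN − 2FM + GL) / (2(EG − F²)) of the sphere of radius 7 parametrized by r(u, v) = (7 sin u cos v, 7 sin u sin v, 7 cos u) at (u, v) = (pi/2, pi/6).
H = -1/7

With E = 49, F = 0, G = 49*sin(u)^2, L = -7*sin(u)/Abs(sin(u)), M = 0, N = -7*sin(u)^3/Abs(sin(u)), assemble
  H = (EN − 2FM + GL) / (2(EG − F²)) = -sin(u)/(7*Abs(sin(u))).
At (u, v) = (pi/2, pi/6): H = -1/7.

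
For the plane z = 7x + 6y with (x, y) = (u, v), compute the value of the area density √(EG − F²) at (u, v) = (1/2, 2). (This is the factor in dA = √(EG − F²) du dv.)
√(EG − F²)|_{(1/2, 2)} = sqrt(86)

E = 50, F = 42, G = 37, so EG − F² = 86. Taking the positive square root: √(EG − F²) = sqrt(86). At (u, v) = (1/2, 2): sqrt(86).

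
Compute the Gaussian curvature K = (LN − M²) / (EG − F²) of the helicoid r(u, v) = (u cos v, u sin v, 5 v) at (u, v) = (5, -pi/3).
K = -1/100

Coefficients of the first fundamental form: E = 1, F = 0, G = u^2 + 25.
Coefficients of the second fundamental form: L = 0, M = -5/sqrt(u^2 + 25), N = 0.
Assemble K = (LN − M²)/(EG − F²) = -25/(u^2 + 25)^2. At (u, v) = (5, -pi/3): K = -1/100.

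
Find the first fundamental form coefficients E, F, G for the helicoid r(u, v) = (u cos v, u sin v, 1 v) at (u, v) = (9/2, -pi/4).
E = 1;  F = 0;  G = 85/4

Partials: r_u = (cos(v), sin(v), 0), r_v = (-u*sin(v), u*cos(v), 1). As functions of (u, v):
  E = r_u · r_u = 1,
  F = r_u · r_v = 0,
  G = r_v · r_v = u^2 + 1.
Evaluating at (u, v) = (9/2, -pi/4): E = 1, F = 0, G = 85/4.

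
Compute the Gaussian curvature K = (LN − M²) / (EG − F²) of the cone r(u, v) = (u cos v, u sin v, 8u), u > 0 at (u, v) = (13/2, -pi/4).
K = 0

Coefficients of the first fundamental form: E = 65, F = 0, G = u^2.
Coefficients of the second fundamental form: L = 0, M = 0, N = 8*sqrt(65)*u^2/(65*Abs(u)).
Assemble K = (LN − M²)/(EG − F²) = 0. At (u, v) = (13/2, -pi/4): K = 0.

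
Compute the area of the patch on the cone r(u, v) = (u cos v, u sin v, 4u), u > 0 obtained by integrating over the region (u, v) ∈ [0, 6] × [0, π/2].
Area = 9*sqrt(17)*pi

Area = ∫∫ √(EG − F²) du dv with √(EG − F²) = sqrt(17)*Abs(u). Integrating over [0, 6] × [0, π/2] gives 9*sqrt(17)*pi.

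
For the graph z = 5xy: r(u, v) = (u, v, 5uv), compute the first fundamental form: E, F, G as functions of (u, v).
E = 25*v^2 + 1;  F = 25*u*v;  G = 25*u^2 + 1

Compute partials: r_u = (1, 0, 5*v), r_v = (0, 1, 5*u). Then
  E = r_u · r_u = 25*v^2 + 1,
  F = r_u · r_v = 25*u*v,
  G = r_v · r_v = 25*u^2 + 1.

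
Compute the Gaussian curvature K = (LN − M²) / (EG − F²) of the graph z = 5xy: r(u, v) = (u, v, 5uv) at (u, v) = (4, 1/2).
K = -400/2653641

Coefficients of the first fundamental form: E = 25*v^2 + 1, F = 25*u*v, G = 25*u^2 + 1.
Coefficients of the second fundamental form: L = 0, M = 5/sqrt(25*u^2 + 25*v^2 + 1), N = 0.
Assemble K = (LN − M²)/(EG − F²) = -25/(625*u^4 + 1250*u^2*v^2 + 50*u^2 + 625*v^4 + 50*v^2 + 1). At (u, v) = (4, 1/2): K = -400/2653641.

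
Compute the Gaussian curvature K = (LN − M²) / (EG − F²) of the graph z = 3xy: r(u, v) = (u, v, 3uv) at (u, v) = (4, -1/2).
K = -144/346921

Coefficients of the first fundamental form: E = 9*v^2 + 1, F = 9*u*v, G = 9*u^2 + 1.
Coefficients of the second fundamental form: L = 0, M = 3/sqrt(9*u^2 + 9*v^2 + 1), N = 0.
Assemble K = (LN − M²)/(EG − F²) = -9/(81*u^4 + 162*u^2*v^2 + 18*u^2 + 81*v^4 + 18*v^2 + 1). At (u, v) = (4, -1/2): K = -144/346921.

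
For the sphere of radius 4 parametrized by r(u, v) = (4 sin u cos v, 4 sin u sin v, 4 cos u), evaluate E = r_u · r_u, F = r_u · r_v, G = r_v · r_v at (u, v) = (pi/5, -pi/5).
E = 16;  F = 0;  G = 10 - 2*sqrt(5)

Partials: r_u = (4*cos(u)*cos(v), 4*sin(v)*cos(u), -4*sin(u)), r_v = (-4*sin(u)*sin(v), 4*sin(u)*cos(v), 0). As functions of (u, v):
  E = r_u · r_u = 16,
  F = r_u · r_v = 0,
  G = r_v · r_v = 16*sin(u)^2.
Evaluating at (u, v) = (pi/5, -pi/5): E = 16, F = 0, G = 10 - 2*sqrt(5).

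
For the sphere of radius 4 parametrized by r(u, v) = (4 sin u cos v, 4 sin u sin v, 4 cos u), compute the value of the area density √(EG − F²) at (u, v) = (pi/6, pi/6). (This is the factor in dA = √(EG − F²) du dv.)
√(EG − F²)|_{(pi/6, pi/6)} = 8

E = 16, F = 0, G = 16*sin(u)^2, so EG − F² = 256*sin(u)^2. Taking the positive square root: √(EG − F²) = 16*Abs(sin(u)). At (u, v) = (pi/6, pi/6): 8.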